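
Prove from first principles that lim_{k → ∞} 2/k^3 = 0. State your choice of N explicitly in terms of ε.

N = (2/ε)^{1/3}

Suppose ε > 0. For k ≥ 1, |2/k^3 − 0| = 2/k^3.
2/k^3 < ε ⇔ k^3 > 2/ε ⇔ k > (2/ε)^{1/3}.
Take N = (2/ε)^{1/3}. Then k > N implies 2/k^3 < ε.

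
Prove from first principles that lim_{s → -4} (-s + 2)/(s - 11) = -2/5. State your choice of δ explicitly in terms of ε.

δ = min(15/2, (25/2)ε)

Suppose ε > 0. We want δ > 0 with 0 < |s + 4| < δ ⇒ |(-s + 2)/(s - 11) + 2/5| < ε.
Combining over a common denominator, (-s + 2)/(s - 11) + 2/5 = [(-s + 2)·(-15) − 6·(s - 11)] / [(-15)·(s - 11)] = 9(s + 4) / ((-15)(s - 11)).
So |(-s + 2)/(s - 11) + 2/5| = 9|s + 4| / (15·|s − 11|).
Require δ ≤ 15/2, so |s − 11| ≥ |-15| − |s + 4| > 15 − 15/2 = 15/2.
Hence |(-s + 2)/(s - 11) + 2/5| < 9|s + 4|/(15·(15/2)) = (2/25)|s + 4|, which is < ε once |s + 4| < (25/2)ε.
Take δ = min(15/2, (25/2)ε). Then 0 < |s + 4| < δ forces both bounds, so |(-s + 2)/(s - 11) + 2/5| < ε.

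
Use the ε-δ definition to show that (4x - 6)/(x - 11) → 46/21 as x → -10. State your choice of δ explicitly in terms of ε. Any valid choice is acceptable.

Let ε > 0 be given. We want δ > 0 with 0 < |x + 10| < δ ⇒ |(4x - 6)/(x - 11) − (46/21)| < ε.
Combining over a common denominator, (4x - 6)/(x - 11) − (46/21) = [(4x - 6)·(-21) − (-46)·(x - 11)] / [(-21)·(x - 11)] = -38(x + 10) / ((-21)(x - 11)).
So |(4x - 6)/(x - 11) − (46/21)| = 38|x + 10| / (21·|x − 11|).
Restrict δ ≤ 21/2. Then |x + 10| < 21/2 gives |x − 11| = |(x + 10) + (-21)| ≥ 21 − 21/2 = 21/2.
Hence |(4x - 6)/(x - 11) − (46/21)| < 38|x + 10|/(21·(21/2)) = (76/441)|x + 10|, which is < ε once |x + 10| < (441/76)ε.
Take δ = min(21/2, (441/76)ε). Then 0 < |x + 10| < δ forces both bounds, so |(4x - 6)/(x - 11) − (46/21)| < ε.

δ = min(21/2, (441/76)ε)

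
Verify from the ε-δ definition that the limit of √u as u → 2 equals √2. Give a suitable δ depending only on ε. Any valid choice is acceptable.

δ = min(2, √2·ε)

Let ε > 0. We want δ > 0 such that 0 < |u − 2| < δ implies |√u − √2| < ε.
Multiplying by the conjugate, |√u − √2| = |u − 2|/(√u + √2).
Restrict δ ≤ 2 so that |u − 2| < 2 forces u > 0, and then √u + √2 > √2.
Hence |√u − √2| < |u − 2|/√2, which is < ε once |u − 2| < √2·ε.
Take δ = min(2, √2·ε). If 0 < |u − 2| < δ then u > 0 and |√u − √2| < |u − 2|/√2 < ε.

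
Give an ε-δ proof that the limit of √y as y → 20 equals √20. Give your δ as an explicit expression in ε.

δ = min(20, √20·ε)

Let ε > 0 be given. We want δ > 0 such that 0 < |y − 20| < δ implies |√y − √20| < ε.
Rationalise: √y − √20 = (y − 20)/(√y + √20), so |√y − √20| = |y − 20|/(√y + √20).
Restrict δ ≤ 20 so that |y − 20| < 20 forces y > 0, and then √y + √20 > √20.
Hence |√y − √20| < |y − 20|/√20, which is < ε once |y − 20| < √20·ε.
Take δ = min(20, √20·ε). If 0 < |y − 20| < δ then y > 0 and |√y − √20| < |y − 20|/√20 < ε.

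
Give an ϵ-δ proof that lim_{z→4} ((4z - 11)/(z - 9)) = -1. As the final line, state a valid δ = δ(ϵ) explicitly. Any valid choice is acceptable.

δ = min(5/2, (1/2)ϵ)

Let ϵ > 0 be given. We want δ > 0 with 0 < |z − 4| < δ ⇒ |(4z - 11)/(z - 9) + 1| < ϵ.
Combining over a common denominator, (4z - 11)/(z - 9) + 1 = [(4z - 11)·(-5) − 5·(z - 9)] / [(-5)·(z - 9)] = -25(z − 4) / ((-5)(z - 9)).
So |(4z - 11)/(z - 9) + 1| = 25|z − 4| / (5·|z − 9|).
Require δ ≤ 5/2, so |z − 9| ≥ |-5| − |z − 4| > 5 − 5/2 = 5/2.
Hence |(4z - 11)/(z - 9) + 1| < 25|z − 4|/(5·(5/2)) = 2|z − 4|, which is < ϵ once |z − 4| < (1/2)ϵ.
Take δ = min(5/2, (1/2)ϵ). Then 0 < |z − 4| < δ forces both bounds, so |(4z - 11)/(z - 9) + 1| < ϵ.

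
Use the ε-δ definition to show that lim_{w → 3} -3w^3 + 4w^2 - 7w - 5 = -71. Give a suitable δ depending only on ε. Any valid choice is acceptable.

Fix ε > 0. We want δ > 0 such that 0 < |w − 3| < δ implies |(-3w^3 + 4w^2 - 7w - 5) + 71| < ε.
(-3w^3 + 4w^2 - 7w - 5) + 71 = -3w^3 + 4w^2 - 7w + 66 = (w − 3)(-3w^2 - 5w - 22).
So |(-3w^3 + 4w^2 - 7w - 5) + 71| = |w − 3|·|-3w^2 - 5w - 22|.
Assume first that |w − 3| < 1, so |w| < 4. Then |-3w^2 - 5w - 22| ≤ 3·4^2 + 5·4 + 22 = 90.
Hence |(-3w^3 + 4w^2 - 7w - 5) + 71| ≤ 90|w − 3| < ε provided |w − 3| < ε/90.
Choosing δ = min(1, ε/90) ensures both conditions, hence |(-3w^3 + 4w^2 - 7w - 5) + 71| < ε.

δ = min(1, ε/90)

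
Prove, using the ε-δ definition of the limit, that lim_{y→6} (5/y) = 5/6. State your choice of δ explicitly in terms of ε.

Fix ε > 0. We seek δ > 0 such that 0 < |y − 6| < δ implies |5/y − (5/6)| < ε.
|5/y − (5/6)| = 5·|6 − y|/(6·|y|) = 5|y − 6|/(6|y|).
Require δ ≤ 3 so that |y| > 6 − 3 = 3, hence 6|y| > 18.
Then |5/y − (5/6)| < 5|y − 6|/18, which is < ε when |y − 6| < (18/5)ε.
Take δ = min(3, (18/5)ε). Then 0 < |y − 6| < δ gives both |y − 6| < 3 and |y − 6| < (18/5)ε, so |5/y − (5/6)| < ε.

δ = min(3, (18/5)ε)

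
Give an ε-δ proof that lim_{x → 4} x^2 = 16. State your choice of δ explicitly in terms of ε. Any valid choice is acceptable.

δ = min(1, ε/9)

Let ε > 0 be given. We seek δ > 0 with 0 < |x − 4| < δ ⇒ |x^2 − 16| < ε.
Factor: x^2 − 16 = (x − 4)(x + 4), so |x^2 − 16| = |x − 4|·|x + 4|.
Impose δ ≤ 1 so that |x| < 5; then |x + 4| ≤ 9.
Hence |x^2 − 16| ≤ 9|x − 4|, which is < ε once |x − 4| < ε/9.
Take δ = min(1, ε/9). If 0 < |x − 4| < δ then both bounds hold and |x^2 − 16| ≤ 9|x − 4| < 9·(ε/9) = ε.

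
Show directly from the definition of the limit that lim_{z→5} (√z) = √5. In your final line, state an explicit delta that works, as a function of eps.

delta = min(5, √5·eps)

Suppose eps > 0. We want delta > 0 such that 0 < |z − 5| < delta implies |√z − √5| < eps.
Rationalise: √z − √5 = (z − 5)/(√z + √5), so |√z − √5| = |z − 5|/(√z + √5).
Restrict delta ≤ 5 so that |z − 5| < 5 forces z > 0, and then √z + √5 > √5.
Hence |√z − √5| < |z − 5|/√5, which is < eps once |z − 5| < √5·eps.
Take delta = min(5, √5·eps). If 0 < |z − 5| < delta then z > 0 and |√z − √5| < |z − 5|/√5 < eps.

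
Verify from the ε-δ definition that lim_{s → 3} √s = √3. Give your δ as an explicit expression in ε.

δ = min(3, √3·ε)

Suppose ε > 0. We want δ > 0 such that 0 < |s − 3| < δ implies |√s − √3| < ε.
Rationalise: √s − √3 = (s − 3)/(√s + √3), so |√s − √3| = |s − 3|/(√s + √3).
Restrict δ ≤ 3 so that |s − 3| < 3 forces s > 0, and then √s + √3 > √3.
Hence |√s − √3| < |s − 3|/√3, which is < ε once |s − 3| < √3·ε.
Take δ = min(3, √3·ε). If 0 < |s − 3| < δ then s > 0 and |√s − √3| < |s − 3|/√3 < ε.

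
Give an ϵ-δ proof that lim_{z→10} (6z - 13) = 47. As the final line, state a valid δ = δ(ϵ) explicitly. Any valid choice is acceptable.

δ = ϵ/6

Let ϵ > 0 be given. We need δ > 0 so that 0 < |z − 10| < δ implies |(6z - 13) − 47| < ϵ.
Since (6z - 13) − 47 = 6(z − 10), we have |(6z - 13) − 47| = 6|z − 10|.
So 6|z − 10| < ϵ exactly when |z − 10| < ϵ/6.
Choosing δ = ϵ/6 gives |(6z - 13) − 47| = 6|z − 10| < ϵ whenever |z − 10| < δ.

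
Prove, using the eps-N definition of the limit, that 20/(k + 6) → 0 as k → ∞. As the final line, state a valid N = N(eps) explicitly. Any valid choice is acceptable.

Suppose eps > 0. For k ≥ 1, |20/(k + 6) − 0| = 20/(k + 6) ≤ 20/k.
We need 20/k < eps, i.e. k > 20/eps.
Take N = 20/eps. If k > N then |20/(k + 6)| ≤ 20/k < eps.

N = 20/eps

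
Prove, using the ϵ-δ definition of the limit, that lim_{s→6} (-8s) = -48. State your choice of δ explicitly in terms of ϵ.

Suppose ϵ > 0. We need δ > 0 so that 0 < |s − 6| < δ implies |(-8s) + 48| < ϵ.
|(-8s) + 48| = |-8s + 48| = 8|s − 6|.
So 8|s − 6| < ϵ exactly when |s − 6| < ϵ/8.
Take δ = ϵ/8. If 0 < |s − 6| < δ then |(-8s) + 48| = 8|s − 6| < 8·(ϵ/8) = ϵ.

δ = ϵ/8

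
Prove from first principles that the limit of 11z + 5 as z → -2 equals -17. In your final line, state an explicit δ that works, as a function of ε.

Let ε > 0 be given. We need δ > 0 so that 0 < |z + 2| < δ implies |(11z + 5) + 17| < ε.
|(11z + 5) + 17| = |11z + 22| = 11|z + 2|.
So 11|z + 2| < ε exactly when |z + 2| < ε/11.
Choosing δ = ε/11 gives |(11z + 5) + 17| = 11|z + 2| < ε whenever |z + 2| < δ.

δ = ε/11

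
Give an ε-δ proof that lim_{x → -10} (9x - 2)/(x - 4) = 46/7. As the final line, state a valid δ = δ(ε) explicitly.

δ = min(7, (49/17)ε)

Suppose ε > 0. We want δ > 0 with 0 < |x + 10| < δ ⇒ |(9x - 2)/(x - 4) − (46/7)| < ε.
Combining over a common denominator, (9x - 2)/(x - 4) − (46/7) = [(9x - 2)·(-14) − (-92)·(x - 4)] / [(-14)·(x - 4)] = -34(x + 10) / ((-14)(x - 4)).
So |(9x - 2)/(x - 4) − (46/7)| = 34|x + 10| / (14·|x − 4|).
Require δ ≤ 7, so |x − 4| ≥ |-14| − |x + 10| > 14 − 7 = 7.
Hence |(9x - 2)/(x - 4) − (46/7)| < 34|x + 10|/(14·7) = (17/49)|x + 10|, which is < ε once |x + 10| < (49/17)ε.
Take δ = min(7, (49/17)ε). Then 0 < |x + 10| < δ forces both bounds, so |(9x - 2)/(x - 4) − (46/7)| < ε.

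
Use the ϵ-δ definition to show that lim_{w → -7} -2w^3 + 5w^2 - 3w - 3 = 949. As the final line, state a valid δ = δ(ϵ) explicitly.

Fix ϵ > 0. We want δ > 0 such that 0 < |w + 7| < δ implies |(-2w^3 + 5w^2 - 3w - 3) − 949| < ϵ.
(-2w^3 + 5w^2 - 3w - 3) − 949 = -2w^3 + 5w^2 - 3w - 952 = (w + 7)(-2w^2 + 19w - 136).
So |(-2w^3 + 5w^2 - 3w - 3) − 949| = |w + 7|·|-2w^2 + 19w - 136|.
Require δ ≤ 2. Then |w + 7| < 2 gives |w| < 9, and by the triangle inequality |-2w^2 + 19w - 136| ≤ 2·9^2 + 19·9 + 136 = 469.
Hence |(-2w^3 + 5w^2 - 3w - 3) − 949| ≤ 469|w + 7| < ϵ provided |w + 7| < ϵ/469.
Take δ = min(2, ϵ/469). Then 0 < |w + 7| < δ gives both |w + 7| < 2 and |w + 7| < ϵ/469, so |(-2w^3 + 5w^2 - 3w - 3) − 949| < ϵ.

δ = min(2, ϵ/469)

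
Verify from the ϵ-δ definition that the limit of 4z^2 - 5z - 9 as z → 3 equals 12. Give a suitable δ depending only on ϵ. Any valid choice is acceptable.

Let ϵ > 0 be given. We want δ > 0 such that 0 < |z − 3| < δ implies |(4z^2 - 5z - 9) − 12| < ϵ.
(4z^2 - 5z - 9) − 12 = 4z^2 - 5z - 21 = (z − 3)(4z + 7).
So |(4z^2 - 5z - 9) − 12| = |z − 3|·|4z + 7|.
Require δ ≤ 1. Then |z − 3| < 1 gives |z| < 4, and by the triangle inequality |4z + 7| ≤ 4·4 + 7 = 23.
Hence |(4z^2 - 5z - 9) − 12| ≤ 23|z − 3| < ϵ provided |z − 3| < ϵ/23.
Take δ = min(1, ϵ/23). Then 0 < |z − 3| < δ gives both |z − 3| < 1 and |z − 3| < ϵ/23, so |(4z^2 - 5z - 9) − 12| < ϵ.

δ = min(1, ϵ/23)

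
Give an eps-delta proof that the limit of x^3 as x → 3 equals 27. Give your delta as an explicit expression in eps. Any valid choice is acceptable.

delta = min(2, eps/49)

Fix eps > 0. We seek delta > 0 with 0 < |x − 3| < delta ⇒ |x^3 − 27| < eps.
Factor: x^3 − 27 = (x − 3)(x^2 + 3x + 9), so |x^3 − 27| = |x − 3|·|x^2 + 3x + 9|.
Restrict delta ≤ 2. Then |x − 3| < 2 gives |x| < 5, so by the triangle inequality |x^2 + 3x + 9| ≤ 5^2 + 3·5 + 9 = 49.
Hence |x^3 − 27| ≤ 49|x − 3|, which is < eps once |x − 3| < eps/49.
Take delta = min(2, eps/49). If 0 < |x − 3| < delta then both bounds hold and |x^3 − 27| ≤ 49|x − 3| < 49·(eps/49) = eps.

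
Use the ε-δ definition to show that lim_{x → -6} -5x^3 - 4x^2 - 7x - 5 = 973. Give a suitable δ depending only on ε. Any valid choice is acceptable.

Suppose ε > 0. We want δ > 0 such that 0 < |x + 6| < δ implies |(-5x^3 - 4x^2 - 7x - 5) − 973| < ε.
(-5x^3 - 4x^2 - 7x - 5) − 973 = -5x^3 - 4x^2 - 7x - 978 = (x + 6)(-5x^2 + 26x - 163).
So |(-5x^3 - 4x^2 - 7x - 5) − 973| = |x + 6|·|-5x^2 + 26x - 163|.
Assume first that |x + 6| < 2, so |x| < 8. Then |-5x^2 + 26x - 163| ≤ 5·8^2 + 26·8 + 163 = 691.
Hence |(-5x^3 - 4x^2 - 7x - 5) − 973| ≤ 691|x + 6| < ε provided |x + 6| < ε/691.
Choosing δ = min(2, ε/691) ensures both conditions, hence |(-5x^3 - 4x^2 - 7x - 5) − 973| < ε.

δ = min(2, ε/691)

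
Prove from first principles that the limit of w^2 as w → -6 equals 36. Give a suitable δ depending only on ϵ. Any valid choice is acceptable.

δ = min(1, ϵ/13)

Let ϵ > 0. We seek δ > 0 with 0 < |w + 6| < δ ⇒ |w^2 − 36| < ϵ.
Factor: w^2 − 36 = (w + 6)(w - 6), so |w^2 − 36| = |w + 6|·|w - 6|.
Impose δ ≤ 1 so that |w| < 7; then |w - 6| ≤ 13.
Hence |w^2 − 36| ≤ 13|w + 6|, which is < ϵ once |w + 6| < ϵ/13.
Take δ = min(1, ϵ/13). If 0 < |w + 6| < δ then both bounds hold and |w^2 − 36| ≤ 13|w + 6| < 13·(ϵ/13) = ϵ.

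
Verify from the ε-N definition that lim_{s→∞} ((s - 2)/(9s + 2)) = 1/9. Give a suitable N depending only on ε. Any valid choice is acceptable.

Let ε > 0 be given. We seek N > 0 such that s > N implies |(s - 2)/(9s + 2) − (1/9)| < ε.
(s - 2)/(9s + 2) − (1/9) = (9(s - 2) − (9s + 2)) / (9(9s + 2)) = -20/(9(9s + 2)).
For s > 0 we have 9s + 2 > 9s, so |(s - 2)/(9s + 2) − (1/9)| = 20/(9(9s + 2)) < 20/(9·9s) = (20/81)/s.
Thus |(s - 2)/(9s + 2) − (1/9)| < ε whenever s > (20/81)/ε.
Take N = (20/81)/ε. If s > N then |(s - 2)/(9s + 2) − (1/9)| < (20/81)/s < ε.

N = (20/81)/ε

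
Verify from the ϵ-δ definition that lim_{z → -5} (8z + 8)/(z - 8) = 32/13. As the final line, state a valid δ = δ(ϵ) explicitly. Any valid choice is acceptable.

Suppose ϵ > 0. We want δ > 0 with 0 < |z + 5| < δ ⇒ |(8z + 8)/(z - 8) − (32/13)| < ϵ.
Combining over a common denominator, (8z + 8)/(z - 8) − (32/13) = [(8z + 8)·(-13) − (-32)·(z - 8)] / [(-13)·(z - 8)] = -72(z + 5) / ((-13)(z - 8)).
So |(8z + 8)/(z - 8) − (32/13)| = 72|z + 5| / (13·|z − 8|).
Require δ ≤ 13/2, so |z − 8| ≥ |-13| − |z + 5| > 13 − 13/2 = 13/2.
Hence |(8z + 8)/(z - 8) − (32/13)| < 72|z + 5|/(13·(13/2)) = (144/169)|z + 5|, which is < ϵ once |z + 5| < (169/144)ϵ.
Take δ = min(13/2, (169/144)ϵ). Then 0 < |z + 5| < δ forces both bounds, so |(8z + 8)/(z - 8) − (32/13)| < ϵ.

δ = min(13/2, (169/144)ϵ)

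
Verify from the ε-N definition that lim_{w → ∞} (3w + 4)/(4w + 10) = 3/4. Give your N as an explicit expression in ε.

Fix ε > 0. We seek N > 0 such that w > N implies |(3w + 4)/(4w + 10) − (3/4)| < ε.
(3w + 4)/(4w + 10) − (3/4) = (4(3w + 4) − 3(4w + 10)) / (4(4w + 10)) = -14/(4(4w + 10)).
For w > 0 we have 4w + 10 > 4w, so |(3w + 4)/(4w + 10) − (3/4)| = 14/(4(4w + 10)) < 14/(4·4w) = (7/8)/w.
Thus |(3w + 4)/(4w + 10) − (3/4)| < ε whenever w > (7/8)/ε.
Take N = (7/8)/ε. If w > N then |(3w + 4)/(4w + 10) − (3/4)| < (7/8)/w < ε.

N = (7/8)/ε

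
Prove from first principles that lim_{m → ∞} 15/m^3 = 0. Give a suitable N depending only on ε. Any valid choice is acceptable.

N = (15/ε)^{1/3}

Suppose ε > 0. For m ≥ 1, |15/m^3 − 0| = 15/m^3.
15/m^3 < ε ⇔ m^3 > 15/ε ⇔ m > (15/ε)^{1/3}.
Take N = (15/ε)^{1/3}. Then m > N implies 15/m^3 < ε.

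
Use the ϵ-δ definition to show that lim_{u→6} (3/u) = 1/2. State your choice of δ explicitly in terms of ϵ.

Let ϵ > 0. We seek δ > 0 such that 0 < |u − 6| < δ implies |3/u − (1/2)| < ϵ.
|3/u − (1/2)| = 3·|6 − u|/(6·|u|) = 3|u − 6|/(6|u|).
Restrict δ ≤ 3. Then |u − 6| < 3 gives |u| > 3, so 6|u| > 18.
Then |3/u − (1/2)| < 3|u − 6|/18, which is < ϵ when |u − 6| < 6ϵ.
Take δ = min(3, 6ϵ). Then 0 < |u − 6| < δ gives both |u − 6| < 3 and |u − 6| < 6ϵ, so |3/u − (1/2)| < ϵ.

δ = min(3, 6ϵ)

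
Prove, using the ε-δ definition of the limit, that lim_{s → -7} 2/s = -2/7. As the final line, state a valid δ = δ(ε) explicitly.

Fix ε > 0. We seek δ > 0 such that 0 < |s + 7| < δ implies |2/s + 2/7| < ε.
|2/s + 2/7| = 2·|-7 − s|/(7·|s|) = 2|s + 7|/(7|s|).
Restrict δ ≤ 7/2. Then |s + 7| < 7/2 gives |s| > 7/2, so 7|s| > 49/2.
Then |2/s + 2/7| < 2|s + 7|/(49/2), which is < ε when |s + 7| < (49/4)ε.
Take δ = min(7/2, (49/4)ε). Then 0 < |s + 7| < δ gives both |s + 7| < 7/2 and |s + 7| < (49/4)ε, so |2/s + 2/7| < ε.

δ = min(7/2, (49/4)ε)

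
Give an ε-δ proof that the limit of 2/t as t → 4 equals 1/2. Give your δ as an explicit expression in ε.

δ = min(2, 4ε)

Let ε > 0 be given. We seek δ > 0 such that 0 < |t − 4| < δ implies |2/t − (1/2)| < ε.
|2/t − (1/2)| = 2·|4 − t|/(4·|t|) = 2|t − 4|/(4|t|).
Restrict δ ≤ 2. Then |t − 4| < 2 gives |t| > 2, so 4|t| > 8.
Then |2/t − (1/2)| < 2|t − 4|/8, which is < ε when |t − 4| < 4ε.
Take δ = min(2, 4ε). Then 0 < |t − 4| < δ gives both |t − 4| < 2 and |t − 4| < 4ε, so |2/t − (1/2)| < ε.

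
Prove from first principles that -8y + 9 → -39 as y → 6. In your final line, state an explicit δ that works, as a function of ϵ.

δ = ϵ/8

Fix ϵ > 0. We need δ > 0 so that 0 < |y − 6| < δ implies |(-8y + 9) + 39| < ϵ.
|(-8y + 9) + 39| = |-8y + 48| = 8|y − 6|.
So 8|y − 6| < ϵ exactly when |y − 6| < ϵ/8.
Choosing δ = ϵ/8 gives |(-8y + 9) + 39| = 8|y − 6| < ϵ whenever |y − 6| < δ.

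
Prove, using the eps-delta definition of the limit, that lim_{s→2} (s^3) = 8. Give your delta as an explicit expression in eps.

Suppose eps > 0. We seek delta > 0 with 0 < |s − 2| < delta ⇒ |s^3 − 8| < eps.
Factor: s^3 − 8 = (s − 2)(s^2 + 2s + 4), so |s^3 − 8| = |s − 2|·|s^2 + 2s + 4|.
Restrict delta ≤ 1. Then |s − 2| < 1 gives |s| < 3, so by the triangle inequality |s^2 + 2s + 4| ≤ 3^2 + 2·3 + 4 = 19.
Hence |s^3 − 8| ≤ 19|s − 2|, which is < eps once |s − 2| < eps/19.
Take delta = min(1, eps/19). If 0 < |s − 2| < delta then both bounds hold and |s^3 − 8| ≤ 19|s − 2| < 19·(eps/19) = eps.

delta = min(1, eps/19)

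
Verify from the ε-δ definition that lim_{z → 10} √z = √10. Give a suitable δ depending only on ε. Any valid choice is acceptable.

Fix ε > 0. We want δ > 0 such that 0 < |z − 10| < δ implies |√z − √10| < ε.
Rationalise: √z − √10 = (z − 10)/(√z + √10), so |√z − √10| = |z − 10|/(√z + √10).
Restrict δ ≤ 10 so that |z − 10| < 10 forces z > 0, and then √z + √10 > √10.
Hence |√z − √10| < |z − 10|/√10, which is < ε once |z − 10| < √10·ε.
Take δ = min(10, √10·ε). If 0 < |z − 10| < δ then z > 0 and |√z − √10| < |z − 10|/√10 < ε.

δ = min(10, √10·ε)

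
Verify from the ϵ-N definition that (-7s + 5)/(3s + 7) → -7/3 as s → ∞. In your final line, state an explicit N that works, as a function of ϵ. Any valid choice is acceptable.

Fix ϵ > 0. We seek N > 0 such that s > N implies |(-7s + 5)/(3s + 7) + 7/3| < ϵ.
(-7s + 5)/(3s + 7) + 7/3 = (3(-7s + 5) − (-7)(3s + 7)) / (3(3s + 7)) = 64/(3(3s + 7)).
For s > 0 we have 3s + 7 > 3s, so |(-7s + 5)/(3s + 7) + 7/3| = 64/(3(3s + 7)) < 64/(3·3s) = (64/9)/s.
Thus |(-7s + 5)/(3s + 7) + 7/3| < ϵ whenever s > (64/9)/ϵ.
Take N = (64/9)/ϵ. If s > N then |(-7s + 5)/(3s + 7) + 7/3| < (64/9)/s < ϵ.

N = (64/9)/ϵ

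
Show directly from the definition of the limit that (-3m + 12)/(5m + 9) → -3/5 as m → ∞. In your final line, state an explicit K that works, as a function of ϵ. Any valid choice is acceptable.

K = (87/25)/ϵ

Fix ϵ > 0. For m ≥ 1, |(-3m + 12)/(5m + 9) + 3/5| = |87|/(5(5m + 9)) = 87/(5(5m + 9)).
Since 5m + 9 ≥ 5m for m ≥ 1, this is ≤ 87/(5·5m) = (87/25)/m.
So |(-3m + 12)/(5m + 9) + 3/5| < ϵ whenever m > (87/25)/ϵ.
Take K = (87/25)/ϵ. If m > K then |(-3m + 12)/(5m + 9) + 3/5| ≤ (87/25)/m < ϵ.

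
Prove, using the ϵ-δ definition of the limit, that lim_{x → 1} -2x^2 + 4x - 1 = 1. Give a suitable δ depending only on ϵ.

Suppose ϵ > 0. We want δ > 0 such that 0 < |x − 1| < δ implies |(-2x^2 + 4x - 1) − 1| < ϵ.
(-2x^2 + 4x - 1) − 1 = -2x^2 + 4x - 2 = (x − 1)(-2x + 2).
So |(-2x^2 + 4x - 1) − 1| = |x − 1|·|-2x + 2|.
Require δ ≤ 2. Then |x − 1| < 2 gives |x| < 3, and by the triangle inequality |-2x + 2| ≤ 2·3 + 2 = 8.
Hence |(-2x^2 + 4x - 1) − 1| ≤ 8|x − 1| < ϵ provided |x − 1| < ϵ/8.
Take δ = min(2, ϵ/8). Then 0 < |x − 1| < δ gives both |x − 1| < 2 and |x − 1| < ϵ/8, so |(-2x^2 + 4x - 1) − 1| < ϵ.

δ = min(2, ϵ/8)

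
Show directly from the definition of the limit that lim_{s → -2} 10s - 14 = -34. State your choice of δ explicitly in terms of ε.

Let ε > 0 be given. We need δ > 0 so that 0 < |s + 2| < δ implies |(10s - 14) + 34| < ε.
|(10s - 14) + 34| = |10s + 20| = 10|s + 2|.
So 10|s + 2| < ε exactly when |s + 2| < ε/10.
Take δ = ε/10. If 0 < |s + 2| < δ then |(10s - 14) + 34| = 10|s + 2| < 10·(ε/10) = ε.

δ = ε/10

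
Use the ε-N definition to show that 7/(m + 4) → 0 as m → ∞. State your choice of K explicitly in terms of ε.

Let ε > 0. For m ≥ 1, |7/(m + 4) − 0| = 7/(m + 4) ≤ 7/m.
We need 7/m < ε, i.e. m > 7/ε.
Take K = 7/ε. If m > K then |7/(m + 4)| ≤ 7/m < ε.

K = 7/ε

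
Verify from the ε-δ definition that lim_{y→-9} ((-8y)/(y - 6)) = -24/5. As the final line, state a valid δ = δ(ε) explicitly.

δ = min(15/2, (75/32)ε)

Fix ε > 0. We want δ > 0 with 0 < |y + 9| < δ ⇒ |(-8y)/(y - 6) + 24/5| < ε.
Combining over a common denominator, (-8y)/(y - 6) + 24/5 = [(-8y)·(-15) − 72·(y - 6)] / [(-15)·(y - 6)] = 48(y + 9) / ((-15)(y - 6)).
So |(-8y)/(y - 6) + 24/5| = 48|y + 9| / (15·|y − 6|).
Require δ ≤ 15/2, so |y − 6| ≥ |-15| − |y + 9| > 15 − 15/2 = 15/2.
Hence |(-8y)/(y - 6) + 24/5| < 48|y + 9|/(15·(15/2)) = (32/75)|y + 9|, which is < ε once |y + 9| < (75/32)ε.
Take δ = min(15/2, (75/32)ε). Then 0 < |y + 9| < δ forces both bounds, so |(-8y)/(y - 6) + 24/5| < ε.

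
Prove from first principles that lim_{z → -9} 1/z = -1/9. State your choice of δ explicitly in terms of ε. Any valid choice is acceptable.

δ = min(9/2, (81/2)ε)

Let ε > 0 be given. We seek δ > 0 such that 0 < |z + 9| < δ implies |1/z + 1/9| < ε.
|1/z + 1/9| = |-9 − z|/(9·|z|) = |z + 9|/(9|z|).
Require δ ≤ 9/2 so that |z| > 9 − 9/2 = 9/2, hence 9|z| > 81/2.
Then |1/z + 1/9| < |z + 9|/(81/2), which is < ε when |z + 9| < (81/2)ε.
Take δ = min(9/2, (81/2)ε). Then 0 < |z + 9| < δ gives both |z + 9| < 9/2 and |z + 9| < (81/2)ε, so |1/z + 1/9| < ε.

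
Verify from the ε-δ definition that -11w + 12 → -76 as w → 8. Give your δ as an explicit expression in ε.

Fix ε > 0. We need δ > 0 so that 0 < |w − 8| < δ implies |(-11w + 12) + 76| < ε.
|(-11w + 12) + 76| = |-11w + 88| = 11|w − 8|.
Thus it suffices that |w − 8| < ε/11.
Choosing δ = ε/11 gives |(-11w + 12) + 76| = 11|w − 8| < ε whenever |w − 8| < δ.

δ = ε/11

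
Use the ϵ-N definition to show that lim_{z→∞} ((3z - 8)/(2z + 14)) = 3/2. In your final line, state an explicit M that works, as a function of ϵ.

Let ϵ > 0 be given. We seek M > 0 such that z > M implies |(3z - 8)/(2z + 14) − (3/2)| < ϵ.
(3z - 8)/(2z + 14) − (3/2) = (2(3z - 8) − 3(2z + 14)) / (2(2z + 14)) = -58/(2(2z + 14)).
For z > 0 we have 2z + 14 > 2z, so |(3z - 8)/(2z + 14) − (3/2)| = 58/(2(2z + 14)) < 58/(2·2z) = (29/2)/z.
Thus |(3z - 8)/(2z + 14) − (3/2)| < ϵ whenever z > (29/2)/ϵ.
Take M = (29/2)/ϵ. If z > M then |(3z - 8)/(2z + 14) − (3/2)| < (29/2)/z < ϵ.

M = (29/2)/ϵ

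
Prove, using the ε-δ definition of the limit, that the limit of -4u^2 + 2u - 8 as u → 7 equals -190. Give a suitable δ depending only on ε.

Let ε > 0. We want δ > 0 such that 0 < |u − 7| < δ implies |(-4u^2 + 2u - 8) + 190| < ε.
(-4u^2 + 2u - 8) + 190 = -4u^2 + 2u + 182 = (u − 7)(-4u - 26).
So |(-4u^2 + 2u - 8) + 190| = |u − 7|·|-4u - 26|.
Require δ ≤ 1. Then |u − 7| < 1 gives |u| < 8, and by the triangle inequality |-4u - 26| ≤ 4·8 + 26 = 58.
Hence |(-4u^2 + 2u - 8) + 190| ≤ 58|u − 7| < ε provided |u − 7| < ε/58.
Take δ = min(1, ε/58). Then 0 < |u − 7| < δ gives both |u − 7| < 1 and |u − 7| < ε/58, so |(-4u^2 + 2u - 8) + 190| < ε.

δ = min(1, ε/58)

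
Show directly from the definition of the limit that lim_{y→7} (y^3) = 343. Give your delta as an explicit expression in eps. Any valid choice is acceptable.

Let eps > 0 be given. We seek delta > 0 with 0 < |y − 7| < delta ⇒ |y^3 − 343| < eps.
Factor: y^3 − 343 = (y − 7)(y^2 + 7y + 49), so |y^3 − 343| = |y − 7|·|y^2 + 7y + 49|.
Impose delta ≤ 1 so that |y| < 8; then |y^2 + 7y + 49| ≤ 169.
Hence |y^3 − 343| ≤ 169|y − 7|, which is < eps once |y − 7| < eps/169.
Take delta = min(1, eps/169). If 0 < |y − 7| < delta then both bounds hold and |y^3 − 343| ≤ 169|y − 7| < 169·(eps/169) = eps.

delta = min(1, eps/169)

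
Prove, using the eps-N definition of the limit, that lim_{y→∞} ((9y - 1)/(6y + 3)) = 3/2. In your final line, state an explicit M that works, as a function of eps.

M = (11/12)/eps

Let eps > 0 be given. We seek M > 0 such that y > M implies |(9y - 1)/(6y + 3) − (3/2)| < eps.
(9y - 1)/(6y + 3) − (3/2) = (6(9y - 1) − 9(6y + 3)) / (6(6y + 3)) = -33/(6(6y + 3)).
For y > 0 we have 6y + 3 > 6y, so |(9y - 1)/(6y + 3) − (3/2)| = 33/(6(6y + 3)) < 33/(6·6y) = (11/12)/y.
Thus |(9y - 1)/(6y + 3) − (3/2)| < eps whenever y > (11/12)/eps.
Take M = (11/12)/eps. If y > M then |(9y - 1)/(6y + 3) − (3/2)| < (11/12)/y < eps.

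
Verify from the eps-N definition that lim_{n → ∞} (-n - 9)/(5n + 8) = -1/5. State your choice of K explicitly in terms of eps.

K = (37/25)/eps

Fix eps > 0. For n ≥ 1, |(-n - 9)/(5n + 8) + 1/5| = |-37|/(5(5n + 8)) = 37/(5(5n + 8)).
Since 5n + 8 ≥ 5n for n ≥ 1, this is ≤ 37/(5·5n) = (37/25)/n.
So |(-n - 9)/(5n + 8) + 1/5| < eps whenever n > (37/25)/eps.
Take K = (37/25)/eps. If n > K then |(-n - 9)/(5n + 8) + 1/5| ≤ (37/25)/n < eps.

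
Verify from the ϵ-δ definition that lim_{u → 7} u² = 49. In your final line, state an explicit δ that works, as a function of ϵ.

Let ϵ > 0. We seek δ > 0 with 0 < |u − 7| < δ ⇒ |u² − 49| < ϵ.
Factor: u² − 49 = (u − 7)(u + 7), so |u² − 49| = |u − 7|·|u + 7|.
Impose δ ≤ 2 so that |u| < 9; then |u + 7| ≤ 16.
Hence |u² − 49| ≤ 16|u − 7|, which is < ϵ once |u − 7| < ϵ/16.
Take δ = min(2, ϵ/16). If 0 < |u − 7| < δ then both bounds hold and |u² − 49| ≤ 16|u − 7| < 16·(ϵ/16) = ϵ.

δ = min(2, ϵ/16)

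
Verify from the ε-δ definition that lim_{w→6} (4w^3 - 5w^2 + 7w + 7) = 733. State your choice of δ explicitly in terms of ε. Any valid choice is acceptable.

Let ε > 0 be given. We want δ > 0 such that 0 < |w − 6| < δ implies |(4w^3 - 5w^2 + 7w + 7) − 733| < ε.
(4w^3 - 5w^2 + 7w + 7) − 733 = 4w^3 - 5w^2 + 7w - 726 = (w − 6)(4w^2 + 19w + 121).
So |(4w^3 - 5w^2 + 7w + 7) − 733| = |w − 6|·|4w^2 + 19w + 121|.
Require δ ≤ 2. Then |w − 6| < 2 gives |w| < 8, and by the triangle inequality |4w^2 + 19w + 121| ≤ 4·8^2 + 19·8 + 121 = 529.
Hence |(4w^3 - 5w^2 + 7w + 7) − 733| ≤ 529|w − 6| < ε provided |w − 6| < ε/529.
Take δ = min(2, ε/529). Then 0 < |w − 6| < δ gives both |w − 6| < 2 and |w − 6| < ε/529, so |(4w^3 - 5w^2 + 7w + 7) − 733| < ε.

δ = min(2, ε/529)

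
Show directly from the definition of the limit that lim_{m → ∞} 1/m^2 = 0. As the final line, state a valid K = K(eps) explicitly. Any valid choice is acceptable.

K = (1/eps)^{1/2}

Let eps > 0 be given. For m ≥ 1, |1/m^2 − 0| = 1/m^2.
1/m^2 < eps ⇔ m^2 > 1/eps ⇔ m > (1/eps)^{1/2}.
Take K = (1/eps)^{1/2}. Then m > K implies 1/m^2 < eps.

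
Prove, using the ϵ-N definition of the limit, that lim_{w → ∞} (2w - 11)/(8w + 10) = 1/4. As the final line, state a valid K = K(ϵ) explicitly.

K = (27/16)/ϵ

Let ϵ > 0 be given. We seek K > 0 such that w > K implies |(2w - 11)/(8w + 10) − (1/4)| < ϵ.
(2w - 11)/(8w + 10) − (1/4) = (8(2w - 11) − 2(8w + 10)) / (8(8w + 10)) = -108/(8(8w + 10)).
For w > 0 we have 8w + 10 > 8w, so |(2w - 11)/(8w + 10) − (1/4)| = 108/(8(8w + 10)) < 108/(8·8w) = (27/16)/w.
Thus |(2w - 11)/(8w + 10) − (1/4)| < ϵ whenever w > (27/16)/ϵ.
Take K = (27/16)/ϵ. If w > K then |(2w - 11)/(8w + 10) − (1/4)| < (27/16)/w < ϵ.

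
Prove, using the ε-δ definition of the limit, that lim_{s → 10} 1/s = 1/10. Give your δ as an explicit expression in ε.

δ = min(5, 50ε)

Suppose ε > 0. We seek δ > 0 such that 0 < |s − 10| < δ implies |1/s − (1/10)| < ε.
|1/s − (1/10)| = |10 − s|/(10·|s|) = |s − 10|/(10|s|).
Restrict δ ≤ 5. Then |s − 10| < 5 gives |s| > 5, so 10|s| > 50.
Then |1/s − (1/10)| < |s − 10|/50, which is < ε when |s − 10| < 50ε.
Take δ = min(5, 50ε). Then 0 < |s − 10| < δ gives both |s − 10| < 5 and |s − 10| < 50ε, so |1/s − (1/10)| < ε.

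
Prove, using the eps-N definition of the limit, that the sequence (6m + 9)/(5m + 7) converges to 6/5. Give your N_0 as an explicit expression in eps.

N_0 = (3/25)/eps

Let eps > 0. For m ≥ 1, |(6m + 9)/(5m + 7) − (6/5)| = |3|/(5(5m + 7)) = 3/(5(5m + 7)).
Since 5m + 7 ≥ 5m for m ≥ 1, this is ≤ 3/(5·5m) = (3/25)/m.
So |(6m + 9)/(5m + 7) − (6/5)| < eps whenever m > (3/25)/eps.
Take N_0 = (3/25)/eps. If m > N_0 then |(6m + 9)/(5m + 7) − (6/5)| ≤ (3/25)/m < eps.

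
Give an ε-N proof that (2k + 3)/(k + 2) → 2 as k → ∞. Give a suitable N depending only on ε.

N = 1/ε

Let ε > 0 be given. For k ≥ 1, |(2k + 3)/(k + 2) − 2| = |-1|/((k + 2)) = 1/((k + 2)).
Since k + 2 ≥ k for k ≥ 1, this is ≤ 1/(k) = 1/k.
So |(2k + 3)/(k + 2) − 2| < ε whenever k > 1/ε.
Take N = 1/ε. If k > N then |(2k + 3)/(k + 2) − 2| ≤ 1/k < ε.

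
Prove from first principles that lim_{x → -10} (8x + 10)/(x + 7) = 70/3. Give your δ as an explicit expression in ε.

Fix ε > 0. We want δ > 0 with 0 < |x + 10| < δ ⇒ |(8x + 10)/(x + 7) − (70/3)| < ε.
Combining over a common denominator, (8x + 10)/(x + 7) − (70/3) = [(8x + 10)·(-3) − (-70)·(x + 7)] / [(-3)·(x + 7)] = 46(x + 10) / ((-3)(x + 7)).
So |(8x + 10)/(x + 7) − (70/3)| = 46|x + 10| / (3·|x + 7|).
Restrict δ ≤ 3/2. Then |x + 10| < 3/2 gives |x + 7| = |(x + 10) + (-3)| ≥ 3 − 3/2 = 3/2.
Hence |(8x + 10)/(x + 7) − (70/3)| < 46|x + 10|/(3·(3/2)) = (92/9)|x + 10|, which is < ε once |x + 10| < (9/92)ε.
Take δ = min(3/2, (9/92)ε). Then 0 < |x + 10| < δ forces both bounds, so |(8x + 10)/(x + 7) − (70/3)| < ε.

δ = min(3/2, (9/92)ε)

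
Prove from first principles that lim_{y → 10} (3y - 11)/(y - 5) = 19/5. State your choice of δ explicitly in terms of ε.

Suppose ε > 0. We want δ > 0 with 0 < |y − 10| < δ ⇒ |(3y - 11)/(y - 5) − (19/5)| < ε.
Combining over a common denominator, (3y - 11)/(y - 5) − (19/5) = [(3y - 11)·5 − 19·(y - 5)] / [5·(y - 5)] = -4(y − 10) / (5(y - 5)).
So |(3y - 11)/(y - 5) − (19/5)| = 4|y − 10| / (5·|y − 5|).
Require δ ≤ 5/2, so |y − 5| ≥ |5| − |y − 10| > 5 − 5/2 = 5/2.
Hence |(3y - 11)/(y - 5) − (19/5)| < 4|y − 10|/(5·(5/2)) = (8/25)|y − 10|, which is < ε once |y − 10| < (25/8)ε.
Take δ = min(5/2, (25/8)ε). Then 0 < |y − 10| < δ forces both bounds, so |(3y - 11)/(y - 5) − (19/5)| < ε.

δ = min(5/2, (25/8)ε)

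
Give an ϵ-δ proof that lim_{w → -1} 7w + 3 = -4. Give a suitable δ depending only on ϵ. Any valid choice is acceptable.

δ = ϵ/7

Fix ϵ > 0. We need δ > 0 so that 0 < |w + 1| < δ implies |(7w + 3) + 4| < ϵ.
Since (7w + 3) + 4 = 7(w + 1), we have |(7w + 3) + 4| = 7|w + 1|.
Thus it suffices that |w + 1| < ϵ/7.
Take δ = ϵ/7. If 0 < |w + 1| < δ then |(7w + 3) + 4| = 7|w + 1| < 7·(ϵ/7) = ϵ.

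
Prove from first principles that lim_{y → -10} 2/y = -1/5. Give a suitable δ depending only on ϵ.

δ = min(5, 25ϵ)

Let ϵ > 0 be given. We seek δ > 0 such that 0 < |y + 10| < δ implies |2/y + 1/5| < ϵ.
|2/y + 1/5| = 2·|-10 − y|/(10·|y|) = 2|y + 10|/(10|y|).
Require δ ≤ 5 so that |y| > 10 − 5 = 5, hence 10|y| > 50.
Then |2/y + 1/5| < 2|y + 10|/50, which is < ϵ when |y + 10| < 25ϵ.
Take δ = min(5, 25ϵ). Then 0 < |y + 10| < δ gives both |y + 10| < 5 and |y + 10| < 25ϵ, so |2/y + 1/5| < ϵ.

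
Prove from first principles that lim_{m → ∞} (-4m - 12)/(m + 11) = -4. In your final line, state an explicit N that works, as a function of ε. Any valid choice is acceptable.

N = 32/ε

Let ε > 0. For m ≥ 1, |(-4m - 12)/(m + 11) + 4| = |32|/((m + 11)) = 32/((m + 11)).
Since m + 11 ≥ m for m ≥ 1, this is ≤ 32/(m) = 32/m.
So |(-4m - 12)/(m + 11) + 4| < ε whenever m > 32/ε.
Take N = 32/ε. If m > N then |(-4m - 12)/(m + 11) + 4| ≤ 32/m < ε.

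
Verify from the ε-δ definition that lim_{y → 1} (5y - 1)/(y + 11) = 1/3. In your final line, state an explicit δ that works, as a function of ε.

δ = min(6, (9/7)ε)

Let ε > 0 be given. We want δ > 0 with 0 < |y − 1| < δ ⇒ |(5y - 1)/(y + 11) − (1/3)| < ε.
Combining over a common denominator, (5y - 1)/(y + 11) − (1/3) = [(5y - 1)·12 − 4·(y + 11)] / [12·(y + 11)] = 56(y − 1) / (12(y + 11)).
So |(5y - 1)/(y + 11) − (1/3)| = 56|y − 1| / (12·|y + 11|).
Require δ ≤ 6, so |y + 11| ≥ |12| − |y − 1| > 12 − 6 = 6.
Hence |(5y - 1)/(y + 11) − (1/3)| < 56|y − 1|/(12·6) = (7/9)|y − 1|, which is < ε once |y − 1| < (9/7)ε.
Take δ = min(6, (9/7)ε). Then 0 < |y − 1| < δ forces both bounds, so |(5y - 1)/(y + 11) − (1/3)| < ε.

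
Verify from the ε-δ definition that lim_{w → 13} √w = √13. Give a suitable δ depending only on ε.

δ = min(13, √13·ε)

Suppose ε > 0. We want δ > 0 such that 0 < |w − 13| < δ implies |√w − √13| < ε.
Multiplying by the conjugate, |√w − √13| = |w − 13|/(√w + √13).
Restrict δ ≤ 13 so that |w − 13| < 13 forces w > 0, and then √w + √13 > √13.
Hence |√w − √13| < |w − 13|/√13, which is < ε once |w − 13| < √13·ε.
Take δ = min(13, √13·ε). If 0 < |w − 13| < δ then w > 0 and |√w − √13| < |w − 13|/√13 < ε.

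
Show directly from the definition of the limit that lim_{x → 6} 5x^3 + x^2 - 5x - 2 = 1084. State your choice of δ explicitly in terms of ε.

Let ε > 0. We want δ > 0 such that 0 < |x − 6| < δ implies |(5x^3 + x^2 - 5x - 2) − 1084| < ε.
(5x^3 + x^2 - 5x - 2) − 1084 = 5x^3 + x^2 - 5x - 1086 = (x − 6)(5x^2 + 31x + 181).
So |(5x^3 + x^2 - 5x - 2) − 1084| = |x − 6|·|5x^2 + 31x + 181|.
Assume first that |x − 6| < 2, so |x| < 8. Then |5x^2 + 31x + 181| ≤ 5·8^2 + 31·8 + 181 = 749.
Hence |(5x^3 + x^2 - 5x - 2) − 1084| ≤ 749|x − 6| < ε provided |x − 6| < ε/749.
Take δ = min(2, ε/749). Then 0 < |x − 6| < δ gives both |x − 6| < 2 and |x − 6| < ε/749, so |(5x^3 + x^2 - 5x - 2) − 1084| < ε.

δ = min(2, ε/749)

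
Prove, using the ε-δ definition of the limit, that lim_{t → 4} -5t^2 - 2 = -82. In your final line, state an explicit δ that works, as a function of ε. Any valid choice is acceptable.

δ = min(1, ε/45)

Let ε > 0 be given. We want δ > 0 such that 0 < |t − 4| < δ implies |(-5t^2 - 2) + 82| < ε.
(-5t^2 - 2) + 82 = -5t^2 + 80 = (t − 4)(-5t - 20).
So |(-5t^2 - 2) + 82| = |t − 4|·|-5t - 20|.
Assume first that |t − 4| < 1, so |t| < 5. Then |-5t - 20| ≤ 5·5 + 20 = 45.
Hence |(-5t^2 - 2) + 82| ≤ 45|t − 4| < ε provided |t − 4| < ε/45.
Choosing δ = min(1, ε/45) ensures both conditions, hence |(-5t^2 - 2) + 82| < ε.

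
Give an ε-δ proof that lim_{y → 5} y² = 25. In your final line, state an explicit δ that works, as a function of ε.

δ = min(2, ε/12)

Let ε > 0. We seek δ > 0 with 0 < |y − 5| < δ ⇒ |y² − 25| < ε.
Factor: y² − 25 = (y − 5)(y + 5), so |y² − 25| = |y − 5|·|y + 5|.
Impose δ ≤ 2 so that |y| < 7; then |y + 5| ≤ 12.
Hence |y² − 25| ≤ 12|y − 5|, which is < ε once |y − 5| < ε/12.
Take δ = min(2, ε/12). If 0 < |y − 5| < δ then both bounds hold and |y² − 25| ≤ 12|y − 5| < 12·(ε/12) = ε.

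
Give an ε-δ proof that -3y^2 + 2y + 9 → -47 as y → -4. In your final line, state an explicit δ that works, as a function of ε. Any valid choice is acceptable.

Let ε > 0. We want δ > 0 such that 0 < |y + 4| < δ implies |(-3y^2 + 2y + 9) + 47| < ε.
(-3y^2 + 2y + 9) + 47 = -3y^2 + 2y + 56 = (y + 4)(-3y + 14).
So |(-3y^2 + 2y + 9) + 47| = |y + 4|·|-3y + 14|.
Assume first that |y + 4| < 1, so |y| < 5. Then |-3y + 14| ≤ 3·5 + 14 = 29.
Hence |(-3y^2 + 2y + 9) + 47| ≤ 29|y + 4| < ε provided |y + 4| < ε/29.
Choosing δ = min(1, ε/29) ensures both conditions, hence |(-3y^2 + 2y + 9) + 47| < ε.

δ = min(1, ε/29)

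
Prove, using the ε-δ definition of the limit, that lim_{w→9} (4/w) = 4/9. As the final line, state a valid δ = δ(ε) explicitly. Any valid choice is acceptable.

Fix ε > 0. We seek δ > 0 such that 0 < |w − 9| < δ implies |4/w − (4/9)| < ε.
|4/w − (4/9)| = 4·|9 − w|/(9·|w|) = 4|w − 9|/(9|w|).
Require δ ≤ 9/2 so that |w| > 9 − 9/2 = 9/2, hence 9|w| > 81/2.
Then |4/w − (4/9)| < 4|w − 9|/(81/2), which is < ε when |w − 9| < (81/8)ε.
Take δ = min(9/2, (81/8)ε). Then 0 < |w − 9| < δ gives both |w − 9| < 9/2 and |w − 9| < (81/8)ε, so |4/w − (4/9)| < ε.

δ = min(9/2, (81/8)ε)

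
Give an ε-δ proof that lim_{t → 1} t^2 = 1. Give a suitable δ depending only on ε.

δ = min(1, ε/3)

Suppose ε > 0. We seek δ > 0 with 0 < |t − 1| < δ ⇒ |t^2 − 1| < ε.
Factor: t^2 − 1 = (t − 1)(t + 1), so |t^2 − 1| = |t − 1|·|t + 1|.
Restrict δ ≤ 1. Then |t − 1| < 1 gives |t| < 2, so by the triangle inequality |t + 1| ≤ 2 + 1 = 3.
Hence |t^2 − 1| ≤ 3|t − 1|, which is < ε once |t − 1| < ε/3.
Take δ = min(1, ε/3). If 0 < |t − 1| < δ then both bounds hold and |t^2 − 1| ≤ 3|t − 1| < 3·(ε/3) = ε.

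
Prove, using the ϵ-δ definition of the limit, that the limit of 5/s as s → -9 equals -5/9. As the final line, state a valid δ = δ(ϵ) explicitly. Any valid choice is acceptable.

Let ϵ > 0. We seek δ > 0 such that 0 < |s + 9| < δ implies |5/s + 5/9| < ϵ.
|5/s + 5/9| = 5·|-9 − s|/(9·|s|) = 5|s + 9|/(9|s|).
Restrict δ ≤ 9/2. Then |s + 9| < 9/2 gives |s| > 9/2, so 9|s| > 81/2.
Then |5/s + 5/9| < 5|s + 9|/(81/2), which is < ϵ when |s + 9| < (81/10)ϵ.
Take δ = min(9/2, (81/10)ϵ). Then 0 < |s + 9| < δ gives both |s + 9| < 9/2 and |s + 9| < (81/10)ϵ, so |5/s + 5/9| < ϵ.

δ = min(9/2, (81/10)ϵ)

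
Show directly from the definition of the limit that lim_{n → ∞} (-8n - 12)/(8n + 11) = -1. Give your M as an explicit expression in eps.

Fix eps > 0. For n ≥ 1, |(-8n - 12)/(8n + 11) + 1| = |-8|/(8(8n + 11)) = 8/(8(8n + 11)).
Since 8n + 11 ≥ 8n for n ≥ 1, this is ≤ 8/(8·8n) = (1/8)/n.
So |(-8n - 12)/(8n + 11) + 1| < eps whenever n > (1/8)/eps.
Take M = (1/8)/eps. If n > M then |(-8n - 12)/(8n + 11) + 1| ≤ (1/8)/n < eps.

M = (1/8)/eps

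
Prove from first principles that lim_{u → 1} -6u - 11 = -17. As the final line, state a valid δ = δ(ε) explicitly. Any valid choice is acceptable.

δ = ε/6

Suppose ε > 0. We need δ > 0 so that 0 < |u − 1| < δ implies |(-6u - 11) + 17| < ε.
Since (-6u - 11) + 17 = -6(u − 1), we have |(-6u - 11) + 17| = 6|u − 1|.
So 6|u − 1| < ε exactly when |u − 1| < ε/6.
Take δ = ε/6. If 0 < |u − 1| < δ then |(-6u - 11) + 17| = 6|u − 1| < 6·(ε/6) = ε.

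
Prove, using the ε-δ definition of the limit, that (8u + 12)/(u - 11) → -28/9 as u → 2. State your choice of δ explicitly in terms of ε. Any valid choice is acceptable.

δ = min(9/2, (81/200)ε)

Let ε > 0. We want δ > 0 with 0 < |u − 2| < δ ⇒ |(8u + 12)/(u - 11) + 28/9| < ε.
Combining over a common denominator, (8u + 12)/(u - 11) + 28/9 = [(8u + 12)·(-9) − 28·(u - 11)] / [(-9)·(u - 11)] = -100(u − 2) / ((-9)(u - 11)).
So |(8u + 12)/(u - 11) + 28/9| = 100|u − 2| / (9·|u − 11|).
Restrict δ ≤ 9/2. Then |u − 2| < 9/2 gives |u − 11| = |(u − 2) + (-9)| ≥ 9 − 9/2 = 9/2.
Hence |(8u + 12)/(u - 11) + 28/9| < 100|u − 2|/(9·(9/2)) = (200/81)|u − 2|, which is < ε once |u − 2| < (81/200)ε.
Take δ = min(9/2, (81/200)ε). Then 0 < |u − 2| < δ forces both bounds, so |(8u + 12)/(u - 11) + 28/9| < ε.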